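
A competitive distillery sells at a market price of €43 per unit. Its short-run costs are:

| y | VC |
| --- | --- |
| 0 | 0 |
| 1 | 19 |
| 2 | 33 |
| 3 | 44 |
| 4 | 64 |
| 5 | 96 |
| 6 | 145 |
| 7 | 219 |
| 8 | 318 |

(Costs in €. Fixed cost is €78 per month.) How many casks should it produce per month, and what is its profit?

y = 5; profit = €41

Compute π = P·y − TC at each output: y=0: -78; y=1: -54; y=2: -25; y=3: 7; y=4: 30; y=5: 41; y=6: 35; y=7: 4; y=8: -52.
Profit is maximized at y = 5. AVC there is 96/5 = €19.20 ≤ P, so producing beats shutting down (which would give -€78).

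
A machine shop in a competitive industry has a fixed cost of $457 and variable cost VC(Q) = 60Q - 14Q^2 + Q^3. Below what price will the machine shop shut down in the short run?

The firm shuts down when price falls below the minimum of average variable cost. AVC = VC/Q = 60 - 14Q + Q^2.
dAVC/dQ = -14 + 2Q = 0 gives Q = 7. min AVC = 60 - 14·7 + 7^2 = 11.
For P < $11 the firm produces nothing.

$11 per unit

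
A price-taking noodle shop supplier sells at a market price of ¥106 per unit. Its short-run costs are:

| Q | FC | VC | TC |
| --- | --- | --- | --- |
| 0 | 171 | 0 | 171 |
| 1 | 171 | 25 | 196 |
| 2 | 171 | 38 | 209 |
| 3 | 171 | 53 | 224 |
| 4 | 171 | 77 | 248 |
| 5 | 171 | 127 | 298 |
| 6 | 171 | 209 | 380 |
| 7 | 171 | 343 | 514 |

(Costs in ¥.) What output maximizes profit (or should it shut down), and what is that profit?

Compute π = P·Q − TC at each output: Q=0: -171; Q=1: -90; Q=2: 3; Q=3: 94; Q=4: 176; Q=5: 232; Q=6: 256; Q=7: 228.
Profit is maximized at Q = 6. AVC there is 209/6 = ¥34.83 ≤ P, so producing beats shutting down (which would give -¥171).

Q = 6; profit = ¥256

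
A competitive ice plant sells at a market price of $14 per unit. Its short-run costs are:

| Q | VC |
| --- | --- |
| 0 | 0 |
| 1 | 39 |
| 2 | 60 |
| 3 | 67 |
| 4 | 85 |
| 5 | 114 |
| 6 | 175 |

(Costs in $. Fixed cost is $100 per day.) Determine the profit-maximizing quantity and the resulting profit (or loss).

Tabulate TR − TC: Q=0: -100; Q=1: -125; Q=2: -132; Q=3: -125; Q=4: -129; Q=5: -144; Q=6: -191.
Profit is highest at Q = 0. Equivalently, the lowest AVC in the table is 85/4 ≈ $21.25 at Q = 4, and P = $14 falls below it — price never covers variable cost, so the firm shuts down and loses only its fixed cost.

Q = 0 (shut down); profit = -$100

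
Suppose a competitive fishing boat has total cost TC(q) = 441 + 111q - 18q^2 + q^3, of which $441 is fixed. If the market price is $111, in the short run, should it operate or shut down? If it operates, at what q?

Variable cost is VC = 111q - 18q^2 + q^3, so AVC = VC/q = 111 - 18q + q^2 and MC = dTC/dq = 111 - 36q + 3q^2.
AVC is minimized where dAVC/dq = -18 + 2q = 0, at q = 9; min AVC = 111 - 18·9 + 9^2 = $30.
Because $111 ≥ $30, revenue can cover variable cost; the firm operates.
Solving P = MC: -36q + 3q^2 = 0 ⇒ q = 0 or 12. On the upward-sloping branch, q* = 12.
Check: AVC at q = 12 is $39 ≤ P, so revenue covers variable cost.
Profit = P·q − TC = 111·12 − 909 = $423.

Produce at q = 12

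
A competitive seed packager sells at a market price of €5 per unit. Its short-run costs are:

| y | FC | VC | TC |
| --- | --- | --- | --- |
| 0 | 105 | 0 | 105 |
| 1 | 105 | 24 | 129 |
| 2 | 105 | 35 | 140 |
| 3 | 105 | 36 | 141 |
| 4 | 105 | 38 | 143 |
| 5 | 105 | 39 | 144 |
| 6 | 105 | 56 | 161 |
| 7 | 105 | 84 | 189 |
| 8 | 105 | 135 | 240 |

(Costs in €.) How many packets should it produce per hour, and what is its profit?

y = 0 (shut down); profit = -€105

Profit at each row (π = 5y − TC): y=0: -105; y=1: -124; y=2: -130; y=3: -126; y=4: -123; y=5: -119; y=6: -131; y=7: -154; y=8: -200.
Profit is highest at y = 0. Equivalently, the lowest AVC in the table is 39/5 ≈ €7.80 at y = 5, and P = €5 falls below it — price never covers variable cost, so the firm shuts down and loses only its fixed cost.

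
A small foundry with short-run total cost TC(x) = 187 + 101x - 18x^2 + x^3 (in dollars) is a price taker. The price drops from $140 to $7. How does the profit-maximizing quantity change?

Output falls from 13 to 0 (the firm shuts down)

MC = 101 - 36x + 3x^2; the shutdown threshold is min AVC = $20 (at x = 9).
At P = $140 ≥ min AVC, set P = MC on the rising branch: x = 13.
At P = $7 < min AVC = $20, price no longer covers variable cost at any output, so the firm shuts down: x = 0.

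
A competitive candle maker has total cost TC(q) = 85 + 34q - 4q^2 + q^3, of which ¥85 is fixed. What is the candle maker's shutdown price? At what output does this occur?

¥30 per unit, at q = 2

Short-run supply begins at min AVC. From VC = 34q - 4q^2 + q^3, AVC = 34 - 4q + q^2.
At the minimum of AVC, MC = AVC. MC = 34 - 8q + 3q^2; setting MC = AVC gives 2q^2 - 4q = 0, so q = 2. min AVC = 30.
For P < ¥30 the firm produces nothing.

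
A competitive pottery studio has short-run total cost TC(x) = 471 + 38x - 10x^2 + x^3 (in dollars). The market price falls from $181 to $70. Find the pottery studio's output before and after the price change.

MC = 38 - 20x + 3x^2; the shutdown threshold is min AVC = $13 (at x = 5).
At P = $181 ≥ min AVC, set P = MC on the rising branch: x = 11.
At P = $70 ≥ min AVC, set P = MC: x = 8. The firm stays open but cuts output.

Output falls from 11 to 8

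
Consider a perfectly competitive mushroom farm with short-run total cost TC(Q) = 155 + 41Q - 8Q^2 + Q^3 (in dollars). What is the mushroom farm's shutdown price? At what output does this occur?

$25 per unit, at Q = 4

The shutdown price is the minimum of AVC. VC = 41Q - 8Q^2 + Q^3, so AVC = 41 - 8Q + Q^2.
dAVC/dQ = -8 + 2Q = 0 gives Q = 4. min AVC = 41 - 8·4 + 4^2 = 25.
The firm shuts down for any P below $25.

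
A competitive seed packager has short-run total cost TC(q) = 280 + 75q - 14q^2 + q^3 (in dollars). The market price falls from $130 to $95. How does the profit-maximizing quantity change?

Output falls from 11 to 10

MC = 75 - 28q + 3q^2; the shutdown threshold is min AVC = $26 (at q = 7).
At P = $130 ≥ min AVC, set P = MC on the rising branch: q = 11.
At P = $95 ≥ min AVC, set P = MC: q = 10. The firm stays open but cuts output.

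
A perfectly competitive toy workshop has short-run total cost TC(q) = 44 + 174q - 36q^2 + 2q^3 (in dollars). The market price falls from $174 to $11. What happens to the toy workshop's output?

AVC = 174 - 36q + 2q^2, minimized at q = 9 where min AVC = $12. MC = 174 - 72q + 6q^2.
At P = $174 ≥ min AVC, set P = MC on the rising branch: q = 12.
At P = $11 < min AVC = $12, price no longer covers variable cost at any output, so the firm shuts down: q = 0.

Output falls from 12 to 0 (the firm shuts down)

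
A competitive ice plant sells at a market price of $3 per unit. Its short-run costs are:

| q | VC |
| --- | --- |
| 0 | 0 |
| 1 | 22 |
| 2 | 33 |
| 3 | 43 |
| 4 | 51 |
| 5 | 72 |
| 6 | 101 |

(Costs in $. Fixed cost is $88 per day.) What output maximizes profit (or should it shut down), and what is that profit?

q = 0 (shut down); profit = -$88

Tabulate TR − TC: q=0: -88; q=1: -107; q=2: -115; q=3: -122; q=4: -127; q=5: -145; q=6: -171.
Profit is highest at q = 0. Equivalently, the lowest AVC in the table is 51/4 ≈ $12.75 at q = 4, and P = $3 falls below it — price never covers variable cost, so the firm shuts down and loses only its fixed cost.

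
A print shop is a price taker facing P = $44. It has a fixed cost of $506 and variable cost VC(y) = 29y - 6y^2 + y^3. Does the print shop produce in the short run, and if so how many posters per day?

From TC, MC = TC'(y) = 29 - 12y + 3y^2 and AVC = VC/y = 29 - 6y + y^2.
The AVC parabola has its vertex at y = 6/2 = 3, where AVC = 29 - 6·3 + 3^2 = $20.
P = $44 exceeds min AVC = $20, so the firm stays open.
P = MC gives -15 - 12y + 3y^2 = 0, with roots -1 and 5. Take the larger (rising MC): y* = 5.
Check: AVC at y = 5 is $24 ≤ P, so revenue covers variable cost.
Profit = P·y − TC = 44·5 − 626 = -$406, a loss, but smaller than the $506 fixed cost the firm would lose by shutting down.

Produce at y = 5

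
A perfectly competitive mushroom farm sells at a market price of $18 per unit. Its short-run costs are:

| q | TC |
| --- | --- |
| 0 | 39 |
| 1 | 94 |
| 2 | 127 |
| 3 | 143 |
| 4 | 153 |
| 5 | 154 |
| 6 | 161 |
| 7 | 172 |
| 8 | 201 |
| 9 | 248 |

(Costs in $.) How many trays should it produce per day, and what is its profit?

q = 0 (shut down); profit = -$39

Compute π = P·q − TC at each output: q=0: -39; q=1: -76; q=2: -91; q=3: -89; q=4: -81; q=5: -64; q=6: -53; q=7: -46; q=8: -57; q=9: -86.
Profit is highest at q = 0. Equivalently, the lowest AVC in the table is 133/7 ≈ $19 at q = 7, and P = $18 falls below it — price never covers variable cost, so the firm shuts down and loses only its fixed cost.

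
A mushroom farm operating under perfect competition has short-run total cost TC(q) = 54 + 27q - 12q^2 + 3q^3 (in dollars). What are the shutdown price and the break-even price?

Shutdown price = $15; break-even price = $36

Shutdown price = min AVC. AVC = 27 - 12q + 3q^2, with vertex at q = 2 and minimum $15.
ATC = 54/q + 27 - 12q + 3q^2. Setting dATC/dq = −54/q^2 − 12 + 6q = 0 gives q = 3 (since 6·3^3 − 12·3^2 = 54).
min ATC = 54/3 + 27 − 12·3 + 3·3^2 = $36. That is the break-even price.
Between these two prices the firm operates at a loss; above $36 it earns a profit.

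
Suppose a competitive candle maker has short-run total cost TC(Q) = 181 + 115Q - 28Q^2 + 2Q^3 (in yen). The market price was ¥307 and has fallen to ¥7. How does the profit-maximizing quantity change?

MC = 115 - 56Q + 6Q^2; the shutdown threshold is min AVC = ¥17 (at Q = 7).
With P = ¥307 above the shutdown price, P = MC gives Q = 12.
At P = ¥7 < min AVC = ¥17, price no longer covers variable cost at any output, so the firm shuts down: Q = 0.

Output falls from 12 to 0 (the firm shuts down)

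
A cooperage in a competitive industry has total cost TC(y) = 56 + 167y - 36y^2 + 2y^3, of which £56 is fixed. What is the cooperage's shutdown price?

The firm shuts down when price falls below the minimum of average variable cost. AVC = VC/y = 167 - 36y + 2y^2.
dAVC/dy = -36 + 4y = 0 gives y = 9. min AVC = 167 - 36·9 + 2·9^2 = 5.
For P < £5 the firm produces nothing.

£5 per unit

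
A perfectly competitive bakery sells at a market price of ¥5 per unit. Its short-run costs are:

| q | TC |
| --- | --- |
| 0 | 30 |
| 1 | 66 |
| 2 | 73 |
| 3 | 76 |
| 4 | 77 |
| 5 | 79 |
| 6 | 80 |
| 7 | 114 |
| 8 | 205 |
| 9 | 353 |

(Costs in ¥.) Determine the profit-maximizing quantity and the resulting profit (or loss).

q = 0 (shut down); profit = -¥30

Compute π = P·q − TC at each output: q=0: -30; q=1: -61; q=2: -63; q=3: -61; q=4: -57; q=5: -54; q=6: -50; q=7: -79; q=8: -165; q=9: -308.
Profit is highest at q = 0. Equivalently, the lowest AVC in the table is 50/6 ≈ ¥8.33 at q = 6, and P = ¥5 falls below it — price never covers variable cost, so the firm shuts down and loses only its fixed cost.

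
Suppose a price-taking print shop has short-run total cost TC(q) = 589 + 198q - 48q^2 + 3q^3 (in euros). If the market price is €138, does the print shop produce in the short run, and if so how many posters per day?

Produce at q = 10

Variable cost is VC = 198q - 48q^2 + 3q^3, so AVC = VC/q = 198 - 48q + 3q^2 and MC = dTC/dq = 198 - 96q + 9q^2.
AVC is minimized where dAVC/dq = -48 + 6q = 0, at q = 8; min AVC = 198 - 48·8 + 3·8^2 = €6.
P = €138 exceeds min AVC = €6, so the firm stays open.
Set P = MC: 138 = 198 - 96q + 9q^2 → 60 - 96q + 9q^2 = 0. The roots are q = 2/3 and q = 10; the profit-maximizing output is on the rising part of MC, so q* = 10.
Check: AVC at q = 10 is €18 ≤ P, so revenue covers variable cost.
Profit = P·q − TC = 138·10 − 769 = €611.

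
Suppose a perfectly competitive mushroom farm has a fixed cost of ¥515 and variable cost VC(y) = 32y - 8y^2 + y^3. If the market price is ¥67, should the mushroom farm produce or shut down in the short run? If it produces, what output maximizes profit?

Produce at y = 7

Variable cost is VC = 32y - 8y^2 + y^3, so AVC = VC/y = 32 - 8y + y^2 and MC = dTC/dy = 32 - 16y + 3y^2.
AVC is minimized where dAVC/dy = -8 + 2y = 0, at y = 4; min AVC = 32 - 8·4 + 4^2 = ¥16.
P = ¥67 exceeds min AVC = ¥16, so the firm stays open.
Set P = MC: 67 = 32 - 16y + 3y^2 → -35 - 16y + 3y^2 = 0. The roots are y = -5/3 and y = 7; the profit-maximizing output is on the rising part of MC, so y* = 7.
Check: AVC at y = 7 is ¥25 ≤ P, so revenue covers variable cost.
Profit = P·y − TC = 67·7 − 690 = -¥221, a loss, but smaller than the ¥515 fixed cost the firm would lose by shutting down.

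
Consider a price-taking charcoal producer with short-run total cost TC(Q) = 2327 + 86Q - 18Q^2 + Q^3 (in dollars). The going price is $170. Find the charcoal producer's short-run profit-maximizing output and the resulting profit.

AVC = 86 - 18Q + Q^2; min AVC = $5 at Q = 9. Since P = $170 ≥ min AVC, the firm produces.
With MC = 86 - 36Q + 3Q^2, P = MC on the upward-sloping part at Q* = 14.
TR = 170·14 = 2380. TC = 2327 + 420 = 2747. Profit = 2380 − 2747 = -$367.
By producing, the firm covers all variable cost plus $1960 of fixed cost; shutting down would lose the full $2327.

Profit = -$367 at Q = 14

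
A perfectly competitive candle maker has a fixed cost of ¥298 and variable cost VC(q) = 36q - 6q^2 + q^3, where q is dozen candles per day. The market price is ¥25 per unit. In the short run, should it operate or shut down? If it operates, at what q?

Shut down

Variable cost is VC = 36q - 6q^2 + q^3, so AVC = VC/q = 36 - 6q + q^2 and MC = dTC/dq = 36 - 12q + 3q^2.
AVC hits its minimum where MC = AVC, at q = 3, giving min AVC = 36 - 6·3 + 3^2 = ¥27.
P = ¥25 lies below min AVC = ¥27; no output level covers variable cost.
Best response: produce nothing and absorb the ¥298 fixed cost.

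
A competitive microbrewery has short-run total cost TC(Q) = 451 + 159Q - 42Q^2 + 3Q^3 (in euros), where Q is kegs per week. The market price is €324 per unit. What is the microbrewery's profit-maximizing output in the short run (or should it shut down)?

Variable cost is VC = 159Q - 42Q^2 + 3Q^3, so AVC = VC/Q = 159 - 42Q + 3Q^2 and MC = dTC/dQ = 159 - 84Q + 9Q^2.
AVC is minimized where dAVC/dQ = -42 + 6Q = 0, at Q = 7; min AVC = 159 - 42·7 + 3·7^2 = €12.
P = €324 exceeds min AVC = €12, so the firm stays open.
Set P = MC: 324 = 159 - 84Q + 9Q^2 → -165 - 84Q + 9Q^2 = 0. The roots are Q = -5/3 and Q = 11; the profit-maximizing output is on the rising part of MC, so Q* = 11.
Check: AVC at Q = 11 is €60 ≤ P, so revenue covers variable cost.
Profit = P·Q − TC = 324·11 − 1111 = €2453.

Produce at Q = 11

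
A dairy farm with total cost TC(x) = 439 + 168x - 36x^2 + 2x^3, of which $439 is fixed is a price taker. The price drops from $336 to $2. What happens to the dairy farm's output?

Output falls from 14 to 0 (the firm shuts down)

MC = 168 - 72x + 6x^2; the shutdown threshold is min AVC = $6 (at x = 9).
With P = $336 above the shutdown price, P = MC gives x = 14.
At P = $2 < min AVC = $6, price no longer covers variable cost at any output, so the firm shuts down: x = 0.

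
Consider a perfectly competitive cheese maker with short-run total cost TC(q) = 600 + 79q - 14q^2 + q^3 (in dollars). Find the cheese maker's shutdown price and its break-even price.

AVC = 79 - 14q + q^2; minimized at q = 7, giving min AVC = $30. That is the shutdown price.
ATC = 600/q + 79 - 14q + q^2. Setting dATC/dq = −600/q^2 − 14 + 2q = 0 gives q = 10 (since 2·10^3 − 14·10^2 = 600).
min ATC = 600/10 + 79 − 14·10 + 10^2 = $99. That is the break-even price.
Between these two prices the firm operates at a loss; above $99 it earns a profit.

Shutdown price = $30; break-even price = $99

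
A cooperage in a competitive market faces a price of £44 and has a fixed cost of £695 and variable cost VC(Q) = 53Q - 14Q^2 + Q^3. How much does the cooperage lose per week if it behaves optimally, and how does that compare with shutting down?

Profit = -£371 at Q = 9

AVC = 53 - 14Q + Q^2 has its minimum £4 at Q = 7; price £44 clears that bar, so the firm operates.
With MC = 53 - 28Q + 3Q^2, P = MC on the upward-sloping part at Q* = 9.
TR = 44·9 = 396. TC = 695 + 72 = 767. Profit = 396 − 767 = -£371.
By producing, the firm covers all variable cost plus £324 of fixed cost; shutting down would lose the full £695.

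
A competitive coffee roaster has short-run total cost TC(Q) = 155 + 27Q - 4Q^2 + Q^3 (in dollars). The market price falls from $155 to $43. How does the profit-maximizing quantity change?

MC = 27 - 8Q + 3Q^2; the shutdown threshold is min AVC = $23 (at Q = 2).
With P = $155 above the shutdown price, P = MC gives Q = 8.
At P = $43 ≥ min AVC, set P = MC: Q = 4. The firm stays open but cuts output.

Output falls from 8 to 4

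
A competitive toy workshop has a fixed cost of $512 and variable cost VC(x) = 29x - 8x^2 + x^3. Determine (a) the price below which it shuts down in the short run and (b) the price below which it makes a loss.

Shutdown price = min AVC. AVC = 29 - 8x + x^2, with vertex at x = 4 and minimum $13.
ATC = 512/x + 29 - 8x + x^2. Setting dATC/dx = −512/x^2 − 8 + 2x = 0 gives x = 8 (since 2·8^3 − 8·8^2 = 512).
min ATC = 512/8 + 29 − 8·8 + 8^2 = $93. That is the break-even price.
Between these two prices the firm operates at a loss; above $93 it earns a profit.

Shutdown price = $13; break-even price = $93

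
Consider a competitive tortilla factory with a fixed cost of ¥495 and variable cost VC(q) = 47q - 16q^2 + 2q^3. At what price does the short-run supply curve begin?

¥15 per unit

The firm shuts down when price falls below the minimum of average variable cost. AVC = VC/q = 47 - 16q + 2q^2.
At the minimum of AVC, MC = AVC. MC = 47 - 32q + 6q^2; setting MC = AVC gives 4q^2 - 16q = 0, so q = 4. min AVC = 15.
So the shutdown price is ¥15.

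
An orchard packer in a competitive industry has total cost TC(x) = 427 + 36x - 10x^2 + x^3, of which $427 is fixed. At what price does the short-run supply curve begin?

$11 per unit

The shutdown price is the minimum of AVC. VC = 36x - 10x^2 + x^3, so AVC = 36 - 10x + x^2.
dAVC/dx = -10 + 2x = 0 gives x = 5. min AVC = 36 - 10·5 + 5^2 = 11.
So the shutdown price is $11.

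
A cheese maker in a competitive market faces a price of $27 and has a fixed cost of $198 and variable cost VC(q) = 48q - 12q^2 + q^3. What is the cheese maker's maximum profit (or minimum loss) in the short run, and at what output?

AVC = 48 - 12q + q^2 has its minimum $12 at q = 6; price $27 clears that bar, so the firm operates.
MC = 48 - 24q + 3q^2. Setting P = MC and taking the root on the rising branch gives q* = 7.
TR = 27·7 = 189. TC = 198 + 91 = 289. Profit = 189 − 289 = -$100.
By producing, the firm covers all variable cost plus $98 of fixed cost; shutting down would lose the full $198.

Profit = -$100 at q = 7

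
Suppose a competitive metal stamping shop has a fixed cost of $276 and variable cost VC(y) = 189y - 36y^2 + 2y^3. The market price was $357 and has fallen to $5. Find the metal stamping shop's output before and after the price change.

Output falls from 14 to 0 (the firm shuts down)

MC = 189 - 72y + 6y^2; the shutdown threshold is min AVC = $27 (at y = 9).
At P = $357 ≥ min AVC, set P = MC on the rising branch: y = 14.
At P = $5 < min AVC = $27, price no longer covers variable cost at any output, so the firm shuts down: y = 0.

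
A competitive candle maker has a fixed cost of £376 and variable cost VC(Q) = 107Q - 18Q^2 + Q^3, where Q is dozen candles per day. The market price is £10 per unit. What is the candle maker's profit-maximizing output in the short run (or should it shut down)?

Shut down

Variable cost is VC = 107Q - 18Q^2 + Q^3, so AVC = VC/Q = 107 - 18Q + Q^2 and MC = dTC/dQ = 107 - 36Q + 3Q^2.
AVC is minimized where dAVC/dQ = -18 + 2Q = 0, at Q = 9; min AVC = 107 - 18·9 + 9^2 = £26.
Since P = £10 < min AVC = £26, price fails to cover variable cost at any output.
Shutting down limits the loss to fixed cost, £376.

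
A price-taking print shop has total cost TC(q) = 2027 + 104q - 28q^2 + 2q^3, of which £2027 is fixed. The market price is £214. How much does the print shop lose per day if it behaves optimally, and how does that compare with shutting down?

Profit = -£91 at q = 11

AVC = 104 - 28q + 2q^2 has its minimum £6 at q = 7; price £214 clears that bar, so the firm operates.
With MC = 104 - 56q + 6q^2, P = MC on the upward-sloping part at q* = 11.
TR = 214·11 = 2354. TC = 2027 + 418 = 2445. Profit = 2354 − 2445 = -£91.
That loss of £91 beats the £2027 the firm would lose by shutting down; producing recovers £1936 of fixed cost.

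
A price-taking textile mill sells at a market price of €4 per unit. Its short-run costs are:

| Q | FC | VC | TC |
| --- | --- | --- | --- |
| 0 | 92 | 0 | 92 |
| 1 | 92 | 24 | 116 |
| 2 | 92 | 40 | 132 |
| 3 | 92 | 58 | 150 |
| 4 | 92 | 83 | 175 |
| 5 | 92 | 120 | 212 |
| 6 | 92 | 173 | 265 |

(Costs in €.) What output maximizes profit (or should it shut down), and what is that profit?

Tabulate TR − TC: Q=0: -92; Q=1: -112; Q=2: -124; Q=3: -138; Q=4: -159; Q=5: -192; Q=6: -241.
Profit is highest at Q = 0. Equivalently, the lowest AVC in the table is 58/3 ≈ €19.33 at Q = 3, and P = €4 falls below it — price never covers variable cost, so the firm shuts down and loses only its fixed cost.

Q = 0 (shut down); profit = -€92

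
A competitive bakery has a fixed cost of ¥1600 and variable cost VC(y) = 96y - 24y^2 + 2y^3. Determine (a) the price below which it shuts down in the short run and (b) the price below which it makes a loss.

Shutdown price = min AVC. AVC = 96 - 24y + 2y^2, with vertex at y = 6 and minimum ¥24.
ATC = 1600/y + 96 - 24y + 2y^2. Setting dATC/dy = −1600/y^2 − 24 + 4y = 0 gives y = 10 (since 4·10^3 − 24·10^2 = 1600).
min ATC = 1600/10 + 96 − 24·10 + 2·10^2 = ¥216. That is the break-even price.
Between these two prices the firm operates at a loss; above ¥216 it earns a profit.

Shutdown price = ¥24; break-even price = ¥216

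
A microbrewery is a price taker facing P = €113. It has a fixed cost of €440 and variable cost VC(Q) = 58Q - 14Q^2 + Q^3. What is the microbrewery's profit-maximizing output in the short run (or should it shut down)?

Strip out fixed cost: VC = 58Q - 14Q^2 + Q^3. Then AVC = 58 - 14Q + Q^2 and MC = 58 - 28Q + 3Q^2.
The AVC parabola has its vertex at Q = 14/2 = 7, where AVC = 58 - 14·7 + 7^2 = €9.
Since P = €113 ≥ min AVC = €9, price covers variable cost and the firm should produce.
P = MC gives -55 - 28Q + 3Q^2 = 0, with roots -5/3 and 11. Take the larger (rising MC): Q* = 11.
Check: AVC at Q = 11 is €25 ≤ P, so revenue covers variable cost.
Profit = P·Q − TC = 113·11 − 715 = €528.

Produce at Q = 11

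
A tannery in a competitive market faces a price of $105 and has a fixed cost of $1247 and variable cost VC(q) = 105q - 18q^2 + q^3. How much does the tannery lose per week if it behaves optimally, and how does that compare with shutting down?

AVC = 105 - 18q + q^2 has its minimum $24 at q = 9; price $105 clears that bar, so the firm operates.
With MC = 105 - 36q + 3q^2, P = MC on the upward-sloping part at q* = 12.
TR = 105·12 = 1260. TC = 1247 + 396 = 1643. Profit = 1260 − 1643 = -$383.
That loss of $383 beats the $1247 the firm would lose by shutting down; producing recovers $864 of fixed cost.

Profit = -$383 at q = 12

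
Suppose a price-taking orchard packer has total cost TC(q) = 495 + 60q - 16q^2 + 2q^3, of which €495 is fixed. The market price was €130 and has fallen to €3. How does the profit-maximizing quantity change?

AVC = 60 - 16q + 2q^2, minimized at q = 4 where min AVC = €28. MC = 60 - 32q + 6q^2.
With P = €130 above the shutdown price, P = MC gives q = 7.
At P = €3 < min AVC = €28, price no longer covers variable cost at any output, so the firm shuts down: q = 0.

Output falls from 7 to 0 (the firm shuts down)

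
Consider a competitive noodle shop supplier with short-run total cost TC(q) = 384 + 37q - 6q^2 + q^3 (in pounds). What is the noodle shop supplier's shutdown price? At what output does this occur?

£28 per unit, at q = 3

The firm shuts down when price falls below the minimum of average variable cost. AVC = VC/q = 37 - 6q + q^2.
dAVC/dq = -6 + 2q = 0 gives q = 3. min AVC = 37 - 6·3 + 3^2 = 28.
So the shutdown price is £28.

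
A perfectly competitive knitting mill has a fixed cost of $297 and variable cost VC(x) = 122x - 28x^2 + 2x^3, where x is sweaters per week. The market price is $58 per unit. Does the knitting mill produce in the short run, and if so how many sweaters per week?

Produce at x = 8

Variable cost is VC = 122x - 28x^2 + 2x^3, so AVC = VC/x = 122 - 28x + 2x^2 and MC = dTC/dx = 122 - 56x + 6x^2.
AVC hits its minimum where MC = AVC, at x = 7, giving min AVC = 122 - 28·7 + 2·7^2 = $24.
Since P = $58 ≥ min AVC = $24, price covers variable cost and the firm should produce.
Set P = MC: 58 = 122 - 56x + 6x^2 → 64 - 56x + 6x^2 = 0. The roots are x = 4/3 and x = 8; the profit-maximizing output is on the rising part of MC, so x* = 8.
Check: AVC at x = 8 is $26 ≤ P, so revenue covers variable cost.
Profit = P·x − TC = 58·8 − 505 = -$41, a loss, but smaller than the $297 fixed cost the firm would lose by shutting down.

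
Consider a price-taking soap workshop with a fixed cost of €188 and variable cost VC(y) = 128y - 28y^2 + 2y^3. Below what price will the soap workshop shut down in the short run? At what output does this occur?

Short-run supply begins at min AVC. From VC = 128y - 28y^2 + 2y^3, AVC = 128 - 28y + 2y^2.
At the minimum of AVC, MC = AVC. MC = 128 - 56y + 6y^2; setting MC = AVC gives 4y^2 - 28y = 0, so y = 7. min AVC = 30.
For P < €30 the firm produces nothing.

€30 per unit, at y = 7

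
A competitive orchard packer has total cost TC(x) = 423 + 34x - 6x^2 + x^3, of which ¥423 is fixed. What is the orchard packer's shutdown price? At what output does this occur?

¥25 per unit, at x = 3

The firm shuts down when price falls below the minimum of average variable cost. AVC = VC/x = 34 - 6x + x^2.
dAVC/dx = -6 + 2x = 0 gives x = 3. min AVC = 34 - 6·3 + 3^2 = 25.
So the shutdown price is ¥25.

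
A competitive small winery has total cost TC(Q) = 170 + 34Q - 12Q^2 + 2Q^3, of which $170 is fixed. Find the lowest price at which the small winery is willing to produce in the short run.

$16 per unit

The firm shuts down when price falls below the minimum of average variable cost. AVC = VC/Q = 34 - 12Q + 2Q^2.
At the minimum of AVC, MC = AVC. MC = 34 - 24Q + 6Q^2; setting MC = AVC gives 4Q^2 - 12Q = 0, so Q = 3. min AVC = 16.
So the shutdown price is $16.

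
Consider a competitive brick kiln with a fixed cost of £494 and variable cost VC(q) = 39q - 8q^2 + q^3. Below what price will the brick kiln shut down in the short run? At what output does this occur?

£23 per unit, at q = 4

The shutdown price is the minimum of AVC. VC = 39q - 8q^2 + q^3, so AVC = 39 - 8q + q^2.
At the minimum of AVC, MC = AVC. MC = 39 - 16q + 3q^2; setting MC = AVC gives 2q^2 - 8q = 0, so q = 4. min AVC = 23.
For P < £23 the firm produces nothing.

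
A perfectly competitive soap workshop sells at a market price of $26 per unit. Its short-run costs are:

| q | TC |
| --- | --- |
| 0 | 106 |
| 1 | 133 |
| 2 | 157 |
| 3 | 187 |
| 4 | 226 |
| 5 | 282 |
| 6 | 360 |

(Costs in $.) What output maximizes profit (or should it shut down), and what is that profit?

Tabulate TR − TC: q=0: -106; q=1: -107; q=2: -105; q=3: -109; q=4: -122; q=5: -152; q=6: -204.
Profit is maximized at q = 2. AVC there is 51/2 = $25.50 ≤ P, so producing beats shutting down (which would give -$106).

q = 2; profit = -$105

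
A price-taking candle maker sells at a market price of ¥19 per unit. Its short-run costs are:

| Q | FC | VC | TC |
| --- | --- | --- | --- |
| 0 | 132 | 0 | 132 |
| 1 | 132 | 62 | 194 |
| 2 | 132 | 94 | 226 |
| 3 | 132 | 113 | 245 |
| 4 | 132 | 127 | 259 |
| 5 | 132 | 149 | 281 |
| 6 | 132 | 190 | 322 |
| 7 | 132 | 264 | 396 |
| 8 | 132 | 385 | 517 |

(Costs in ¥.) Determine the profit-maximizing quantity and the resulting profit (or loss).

Q = 0 (shut down); profit = -¥132

Profit at each row (π = 19Q − TC): Q=0: -132; Q=1: -175; Q=2: -188; Q=3: -188; Q=4: -183; Q=5: -186; Q=6: -208; Q=7: -263; Q=8: -365.
Profit is highest at Q = 0. Equivalently, the lowest AVC in the table is 149/5 ≈ ¥29.80 at Q = 5, and P = ¥19 falls below it — price never covers variable cost, so the firm shuts down and loses only its fixed cost.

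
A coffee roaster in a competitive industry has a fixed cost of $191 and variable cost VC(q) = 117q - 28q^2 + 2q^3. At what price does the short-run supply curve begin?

$19 per unit

The firm shuts down when price falls below the minimum of average variable cost. AVC = VC/q = 117 - 28q + 2q^2.
dAVC/dq = -28 + 4q = 0 gives q = 7. min AVC = 117 - 28·7 + 2·7^2 = 19.
So the shutdown price is $19.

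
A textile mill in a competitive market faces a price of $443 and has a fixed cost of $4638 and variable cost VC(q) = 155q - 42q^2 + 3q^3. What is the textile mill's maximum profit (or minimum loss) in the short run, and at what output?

Profit = -$318 at q = 12

AVC = 155 - 42q + 3q^2; min AVC = $8 at q = 7. Since P = $443 ≥ min AVC, the firm produces.
With MC = 155 - 84q + 9q^2, P = MC on the upward-sloping part at q* = 12.
TR = 443·12 = 5316. TC = 4638 + 996 = 5634. Profit = 5316 − 5634 = -$318.
Shutting down would mean losing the fixed cost of $4638, so operating at a loss of $318 is better by $4320.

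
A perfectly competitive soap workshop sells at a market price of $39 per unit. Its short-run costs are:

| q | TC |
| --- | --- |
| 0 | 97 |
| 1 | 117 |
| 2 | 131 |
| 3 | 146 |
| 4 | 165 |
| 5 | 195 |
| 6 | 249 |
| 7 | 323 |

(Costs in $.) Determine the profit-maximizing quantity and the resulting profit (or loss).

Compute π = P·q − TC at each output: q=0: -97; q=1: -78; q=2: -53; q=3: -29; q=4: -9; q=5: 0; q=6: -15; q=7: -50.
Profit is maximized at q = 5. AVC there is 98/5 = $19.60 ≤ P, so producing beats shutting down (which would give -$97).

q = 5; profit = $0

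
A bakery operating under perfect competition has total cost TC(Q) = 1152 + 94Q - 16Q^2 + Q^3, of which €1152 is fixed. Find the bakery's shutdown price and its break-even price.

Shutdown price = €30; break-even price = €142

AVC = 94 - 16Q + Q^2; minimized at Q = 8, giving min AVC = €30. That is the shutdown price.
ATC = 1152/Q + 94 - 16Q + Q^2. Setting dATC/dQ = −1152/Q^2 − 16 + 2Q = 0 gives Q = 12 (since 2·12^3 − 16·12^2 = 1152).
min ATC = 1152/12 + 94 − 16·12 + 12^2 = €142. That is the break-even price.
For €30 ≤ P < €142 the firm produces at a loss; below €30 it shuts down.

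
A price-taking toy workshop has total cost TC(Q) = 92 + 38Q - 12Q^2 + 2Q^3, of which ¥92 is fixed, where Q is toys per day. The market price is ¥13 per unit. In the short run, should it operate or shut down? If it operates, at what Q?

From TC, MC = TC'(Q) = 38 - 24Q + 6Q^2 and AVC = VC/Q = 38 - 12Q + 2Q^2.
The AVC parabola has its vertex at Q = 12/4 = 3, where AVC = 38 - 12·3 + 2·3^2 = ¥20.
With P < min AVC (¥13 < ¥20), every unit sold adds to the loss.
Best response: produce nothing and absorb the ¥92 fixed cost.

Shut down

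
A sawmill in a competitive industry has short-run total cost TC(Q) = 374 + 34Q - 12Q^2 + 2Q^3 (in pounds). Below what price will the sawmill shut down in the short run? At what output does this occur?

£16 per unit, at Q = 3

The firm shuts down when price falls below the minimum of average variable cost. AVC = VC/Q = 34 - 12Q + 2Q^2.
dAVC/dQ = -12 + 4Q = 0 gives Q = 3. min AVC = 34 - 12·3 + 2·3^2 = 16.
So the shutdown price is £16.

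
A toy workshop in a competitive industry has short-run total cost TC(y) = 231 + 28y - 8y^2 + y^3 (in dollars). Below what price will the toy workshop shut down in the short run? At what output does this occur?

The shutdown price is the minimum of AVC. VC = 28y - 8y^2 + y^3, so AVC = 28 - 8y + y^2.
dAVC/dy = -8 + 2y = 0 gives y = 4. min AVC = 28 - 8·4 + 4^2 = 12.
So the shutdown price is $12.

$12 per unit, at y = 4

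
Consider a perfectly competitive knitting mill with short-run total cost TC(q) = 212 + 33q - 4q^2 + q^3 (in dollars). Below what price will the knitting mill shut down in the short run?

Short-run supply begins at min AVC. From VC = 33q - 4q^2 + q^3, AVC = 33 - 4q + q^2.
At the minimum of AVC, MC = AVC. MC = 33 - 8q + 3q^2; setting MC = AVC gives 2q^2 - 4q = 0, so q = 2. min AVC = 29.
For P < $29 the firm produces nothing.

$29 per unit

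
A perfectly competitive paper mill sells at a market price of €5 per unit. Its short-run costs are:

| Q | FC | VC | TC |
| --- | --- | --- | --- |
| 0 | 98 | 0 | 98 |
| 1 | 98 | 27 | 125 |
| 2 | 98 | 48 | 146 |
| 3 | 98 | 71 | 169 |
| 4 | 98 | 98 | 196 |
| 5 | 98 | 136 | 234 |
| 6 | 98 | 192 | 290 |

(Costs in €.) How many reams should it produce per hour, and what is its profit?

Profit at each row (π = 5Q − TC): Q=0: -98; Q=1: -120; Q=2: -136; Q=3: -154; Q=4: -176; Q=5: -209; Q=6: -260.
Profit is highest at Q = 0. Equivalently, the lowest AVC in the table is 71/3 ≈ €23.67 at Q = 3, and P = €5 falls below it — price never covers variable cost, so the firm shuts down and loses only its fixed cost.

Q = 0 (shut down); profit = -€98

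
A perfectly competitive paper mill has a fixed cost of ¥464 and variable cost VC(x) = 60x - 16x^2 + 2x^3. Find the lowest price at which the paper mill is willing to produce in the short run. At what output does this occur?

The firm shuts down when price falls below the minimum of average variable cost. AVC = VC/x = 60 - 16x + 2x^2.
dAVC/dx = -16 + 4x = 0 gives x = 4. min AVC = 60 - 16·4 + 2·4^2 = 28.
The firm shuts down for any P below ¥28.

¥28 per unit, at x = 4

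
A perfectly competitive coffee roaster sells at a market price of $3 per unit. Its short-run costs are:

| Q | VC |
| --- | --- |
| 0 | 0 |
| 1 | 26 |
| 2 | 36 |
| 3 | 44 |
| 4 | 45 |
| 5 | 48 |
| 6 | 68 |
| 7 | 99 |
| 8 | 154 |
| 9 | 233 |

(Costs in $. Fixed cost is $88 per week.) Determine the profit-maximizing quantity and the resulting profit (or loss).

Profit at each row (π = 3Q − TC): Q=0: -88; Q=1: -111; Q=2: -118; Q=3: -123; Q=4: -121; Q=5: -121; Q=6: -138; Q=7: -166; Q=8: -218; Q=9: -294.
Profit is highest at Q = 0. Equivalently, the lowest AVC in the table is 48/5 ≈ $9.60 at Q = 5, and P = $3 falls below it — price never covers variable cost, so the firm shuts down and loses only its fixed cost.

Q = 0 (shut down); profit = -$88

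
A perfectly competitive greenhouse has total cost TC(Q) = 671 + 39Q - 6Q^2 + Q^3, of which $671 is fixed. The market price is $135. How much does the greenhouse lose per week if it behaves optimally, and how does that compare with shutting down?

Profit = -$31 at Q = 8

AVC = 39 - 6Q + Q^2; min AVC = $30 at Q = 3. Since P = $135 ≥ min AVC, the firm produces.
With MC = 39 - 12Q + 3Q^2, P = MC on the upward-sloping part at Q* = 8.
TR = 135·8 = 1080. TC = 671 + 440 = 1111. Profit = 1080 − 1111 = -$31.
That loss of $31 beats the $671 the firm would lose by shutting down; producing recovers $640 of fixed cost.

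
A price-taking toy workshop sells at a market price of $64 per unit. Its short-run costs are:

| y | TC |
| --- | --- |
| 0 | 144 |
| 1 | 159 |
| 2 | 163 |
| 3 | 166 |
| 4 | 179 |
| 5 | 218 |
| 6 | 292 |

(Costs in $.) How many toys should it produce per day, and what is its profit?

Profit at each row (π = 64y − TC): y=0: -144; y=1: -95; y=2: -35; y=3: 26; y=4: 77; y=5: 102; y=6: 92.
Profit is maximized at y = 5. AVC there is 74/5 = $14.80 ≤ P, so producing beats shutting down (which would give -$144).

y = 5; profit = $102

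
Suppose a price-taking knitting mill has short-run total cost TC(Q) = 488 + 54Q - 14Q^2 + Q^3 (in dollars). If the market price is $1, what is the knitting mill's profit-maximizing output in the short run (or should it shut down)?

Variable cost is VC = 54Q - 14Q^2 + Q^3, so AVC = VC/Q = 54 - 14Q + Q^2 and MC = dTC/dQ = 54 - 28Q + 3Q^2.
AVC is minimized where dAVC/dQ = -14 + 2Q = 0, at Q = 7; min AVC = 54 - 14·7 + 7^2 = $5.
P = $1 lies below min AVC = $5; no output level covers variable cost.
The firm minimizes its loss by shutting down and losing only its fixed cost of $488.

Shut down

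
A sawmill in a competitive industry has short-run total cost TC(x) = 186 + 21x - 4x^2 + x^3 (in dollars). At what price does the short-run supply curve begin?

Short-run supply begins at min AVC. From VC = 21x - 4x^2 + x^3, AVC = 21 - 4x + x^2.
dAVC/dx = -4 + 2x = 0 gives x = 2. min AVC = 21 - 4·2 + 2^2 = 17.
The firm shuts down for any P below $17.

$17 per unit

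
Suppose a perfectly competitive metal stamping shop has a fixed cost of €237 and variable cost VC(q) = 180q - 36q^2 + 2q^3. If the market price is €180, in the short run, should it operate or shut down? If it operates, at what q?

From TC, MC = TC'(q) = 180 - 72q + 6q^2 and AVC = VC/q = 180 - 36q + 2q^2.
AVC hits its minimum where MC = AVC, at q = 9, giving min AVC = 180 - 36·9 + 2·9^2 = €18.
P = €180 exceeds min AVC = €18, so the firm stays open.
Solving P = MC: -72q + 6q^2 = 0 ⇒ q = 0 or 12. On the upward-sloping branch, q* = 12.
Check: AVC at q = 12 is €36 ≤ P, so revenue covers variable cost.
Profit = P·q − TC = 180·12 − 669 = €1491.

Produce at q = 12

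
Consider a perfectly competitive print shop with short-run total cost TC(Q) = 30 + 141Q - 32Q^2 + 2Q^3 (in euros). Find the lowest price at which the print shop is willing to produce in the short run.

The shutdown price is the minimum of AVC. VC = 141Q - 32Q^2 + 2Q^3, so AVC = 141 - 32Q + 2Q^2.
dAVC/dQ = -32 + 4Q = 0 gives Q = 8. min AVC = 141 - 32·8 + 2·8^2 = 13.
For P < €13 the firm produces nothing.

€13 per unit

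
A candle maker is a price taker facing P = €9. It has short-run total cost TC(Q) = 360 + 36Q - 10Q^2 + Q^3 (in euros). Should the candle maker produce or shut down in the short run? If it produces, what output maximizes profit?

From TC, MC = TC'(Q) = 36 - 20Q + 3Q^2 and AVC = VC/Q = 36 - 10Q + Q^2.
AVC is minimized where dAVC/dQ = -10 + 2Q = 0, at Q = 5; min AVC = 36 - 10·5 + 5^2 = €11.
P = €9 lies below min AVC = €11; no output level covers variable cost.
Best response: produce nothing and absorb the €360 fixed cost.

Shut down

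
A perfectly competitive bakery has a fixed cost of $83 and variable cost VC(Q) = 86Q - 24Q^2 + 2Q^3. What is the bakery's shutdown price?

$14 per unit

Short-run supply begins at min AVC. From VC = 86Q - 24Q^2 + 2Q^3, AVC = 86 - 24Q + 2Q^2.
dAVC/dQ = -24 + 4Q = 0 gives Q = 6. min AVC = 86 - 24·6 + 2·6^2 = 14.
The firm shuts down for any P below $14.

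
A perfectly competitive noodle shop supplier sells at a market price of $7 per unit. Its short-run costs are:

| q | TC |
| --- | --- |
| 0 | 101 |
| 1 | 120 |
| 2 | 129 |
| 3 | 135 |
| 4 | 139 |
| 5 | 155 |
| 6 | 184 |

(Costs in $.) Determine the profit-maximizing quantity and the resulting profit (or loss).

q = 0 (shut down); profit = -$101

Profit at each row (π = 7q − TC): q=0: -101; q=1: -113; q=2: -115; q=3: -114; q=4: -111; q=5: -120; q=6: -142.
Profit is highest at q = 0. Equivalently, the lowest AVC in the table is 38/4 ≈ $9.50 at q = 4, and P = $7 falls below it — price never covers variable cost, so the firm shuts down and loses only its fixed cost.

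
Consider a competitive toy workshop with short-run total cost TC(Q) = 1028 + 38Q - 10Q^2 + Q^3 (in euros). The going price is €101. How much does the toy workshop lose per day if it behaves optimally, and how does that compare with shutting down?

Profit = -€380 at Q = 9

AVC = 38 - 10Q + Q^2; min AVC = €13 at Q = 5. Since P = €101 ≥ min AVC, the firm produces.
MC = 38 - 20Q + 3Q^2. Setting P = MC and taking the root on the rising branch gives Q* = 9.
TR = 101·9 = 909. TC = 1028 + 261 = 1289. Profit = 909 − 1289 = -€380.
That loss of €380 beats the €1028 the firm would lose by shutting down; producing recovers €648 of fixed cost.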